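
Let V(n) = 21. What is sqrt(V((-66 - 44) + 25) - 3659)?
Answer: I*sqrt(3638) ≈ 60.316*I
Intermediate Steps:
sqrt(V((-66 - 44) + 25) - 3659) = sqrt(21 - 3659) = sqrt(-3638) = I*sqrt(3638)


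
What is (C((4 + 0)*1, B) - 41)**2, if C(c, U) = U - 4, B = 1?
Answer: 1936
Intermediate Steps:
C(c, U) = -4 + U
(C((4 + 0)*1, B) - 41)**2 = ((-4 + 1) - 41)**2 = (-3 - 41)**2 = (-44)**2 = 1936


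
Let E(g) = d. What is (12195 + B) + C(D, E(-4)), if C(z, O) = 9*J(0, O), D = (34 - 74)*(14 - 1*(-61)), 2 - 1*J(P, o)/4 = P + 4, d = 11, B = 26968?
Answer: 39091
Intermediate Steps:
J(P, o) = -8 - 4*P (J(P, o) = 8 - 4*(P + 4) = 8 - 4*(4 + P) = 8 + (-16 - 4*P) = -8 - 4*P)
E(g) = 11
D = -3000 (D = -40*(14 + 61) = -40*75 = -3000)
C(z, O) = -72 (C(z, O) = 9*(-8 - 4*0) = 9*(-8 + 0) = 9*(-8) = -72)
(12195 + B) + C(D, E(-4)) = (12195 + 26968) - 72 = 39163 - 72 = 39091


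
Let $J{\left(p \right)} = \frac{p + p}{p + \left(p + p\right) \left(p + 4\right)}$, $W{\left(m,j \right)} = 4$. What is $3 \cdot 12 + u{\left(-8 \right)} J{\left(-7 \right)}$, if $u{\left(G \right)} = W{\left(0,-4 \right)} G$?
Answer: $\frac{244}{5} \approx 48.8$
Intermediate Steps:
$u{\left(G \right)} = 4 G$
$J{\left(p \right)} = \frac{2 p}{p + 2 p \left(4 + p\right)}$
$3 \cdot 12 + u{\left(-8 \right)} J{\left(-7 \right)} = 3 \cdot 12 + 4 \left(-8\right) \frac{2}{9 + 2 \left(-7\right)} = 36 - 32 \frac{2}{9 - 14} = 36 - 32 \frac{2}{-5} = 36 - 32 \cdot 2 \left(- \frac{1}{5}\right) = 36 - - \frac{64}{5} = 36 + \frac{64}{5} = \frac{244}{5}$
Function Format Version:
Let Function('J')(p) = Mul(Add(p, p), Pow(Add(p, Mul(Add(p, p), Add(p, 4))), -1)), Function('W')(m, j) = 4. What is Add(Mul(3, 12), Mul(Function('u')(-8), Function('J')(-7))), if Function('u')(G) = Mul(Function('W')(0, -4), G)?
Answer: Rational(244, 5) ≈ 48.800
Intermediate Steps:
Function('u')(G) = Mul(4, G)
Function('J')(p) = Mul(2, p, Pow(Add(p, Mul(2, p, Add(4, p))), -1)) (Function('J')(p) = Mul(Mul(2, p), Pow(Add(p, Mul(Mul(2, p), Add(4, p))), -1)) = Mul(Mul(2, p), Pow(Add(p, Mul(2, p, Add(4, p))), -1)) = Mul(2, p, Pow(Add(p, Mul(2, p, Add(4, p))), -1)))
Add(Mul(3, 12), Mul(Function('u')(-8), Function('J')(-7))) = Add(Mul(3, 12), Mul(Mul(4, -8), Mul(2, Pow(Add(9, Mul(2, -7)), -1)))) = Add(36, Mul(-32, Mul(2, Pow(Add(9, -14), -1)))) = Add(36, Mul(-32, Mul(2, Pow(-5, -1)))) = Add(36, Mul(-32, Mul(2, Rational(-1, 5)))) = Add(36, Mul(-32, Rational(-2, 5))) = Add(36, Rational(64, 5)) = Rational(244, 5)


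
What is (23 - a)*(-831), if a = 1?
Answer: -18282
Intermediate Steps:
(23 - a)*(-831) = (23 - 1*1)*(-831) = (23 - 1)*(-831) = 22*(-831) = -18282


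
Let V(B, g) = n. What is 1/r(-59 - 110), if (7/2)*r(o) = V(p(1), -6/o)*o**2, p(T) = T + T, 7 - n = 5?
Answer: 7/114244 ≈ 6.1272e-5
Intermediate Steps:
n = 2 (n = 7 - 1*5 = 7 - 5 = 2)
p(T) = 2*T
V(B, g) = 2
r(o) = 4*o**2/7 (r(o) = 2*(2*o**2)/7 = 4*o**2/7)
1/r(-59 - 110) = 1/(4*(-59 - 110)**2/7) = 1/((4/7)*(-169)**2) = 1/((4/7)*28561) = 1/(114244/7) = 7/114244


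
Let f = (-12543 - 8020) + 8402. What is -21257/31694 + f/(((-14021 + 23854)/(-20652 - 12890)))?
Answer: 12927908659747/311647102 ≈ 41483.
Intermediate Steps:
f = -12161 (f = -20563 + 8402 = -12161)
-21257/31694 + f/(((-14021 + 23854)/(-20652 - 12890))) = -21257/31694 - 12161*(-20652 - 12890)/(-14021 + 23854) = -21257*1/31694 - 12161/(9833/(-33542)) = -21257/31694 - 12161/(9833*(-1/33542)) = -21257/31694 - 12161/(-9833/33542) = -21257/31694 - 12161*(-33542/9833) = -21257/31694 + 407904262/9833 = 12927908659747/311647102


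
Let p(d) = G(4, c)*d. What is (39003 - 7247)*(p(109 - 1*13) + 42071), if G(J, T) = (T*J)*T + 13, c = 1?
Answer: 1387832468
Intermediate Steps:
G(J, T) = 13 + J*T² (G(J, T) = (J*T)*T + 13 = J*T² + 13 = 13 + J*T²)
p(d) = 17*d (p(d) = (13 + 4*1²)*d = (13 + 4*1)*d = (13 + 4)*d = 17*d)
(39003 - 7247)*(p(109 - 1*13) + 42071) = (39003 - 7247)*(17*(109 - 1*13) + 42071) = 31756*(17*(109 - 13) + 42071) = 31756*(17*96 + 42071) = 31756*(1632 + 42071) = 31756*43703 = 1387832468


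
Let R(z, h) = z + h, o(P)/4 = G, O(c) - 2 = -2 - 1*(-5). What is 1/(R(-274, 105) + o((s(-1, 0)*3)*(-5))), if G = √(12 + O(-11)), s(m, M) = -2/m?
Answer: -169/28289 - 4*√17/28289 ≈ -0.0065570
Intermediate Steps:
O(c) = 5 (O(c) = 2 + (-2 - 1*(-5)) = 2 + (-2 + 5) = 2 + 3 = 5)
G = √17 (G = √(12 + 5) = √17 ≈ 4.1231)
o(P) = 4*√17
R(z, h) = h + z
1/(R(-274, 105) + o((s(-1, 0)*3)*(-5))) = 1/((105 - 274) + 4*√17) = 1/(-169 + 4*√17)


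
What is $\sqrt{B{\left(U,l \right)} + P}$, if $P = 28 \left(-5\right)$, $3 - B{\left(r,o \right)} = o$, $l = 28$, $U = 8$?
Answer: $i \sqrt{165} \approx 12.845 i$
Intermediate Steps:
$B{\left(r,o \right)} = 3 - o$
$P = -140$
$\sqrt{B{\left(U,l \right)} + P} = \sqrt{\left(3 - 28\right) - 140} = \sqrt{-25 - 140} = \sqrt{-165} = i \sqrt{165}$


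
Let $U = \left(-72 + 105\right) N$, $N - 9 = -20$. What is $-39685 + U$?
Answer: $-40048$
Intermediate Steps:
$N = -11$ ($N = 9 - 20 = -11$)
$U = -363$ ($U = \left(-72 + 105\right) \left(-11\right) = 33 \left(-11\right) = -363$)
$-39685 + U = -39685 - 363 = -40048$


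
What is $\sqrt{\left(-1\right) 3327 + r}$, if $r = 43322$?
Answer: $\sqrt{39995} \approx 199.99$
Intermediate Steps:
$\sqrt{\left(-1\right) 3327 + r} = \sqrt{\left(-1\right) 3327 + 43322} = \sqrt{-3327 + 43322} = \sqrt{39995}$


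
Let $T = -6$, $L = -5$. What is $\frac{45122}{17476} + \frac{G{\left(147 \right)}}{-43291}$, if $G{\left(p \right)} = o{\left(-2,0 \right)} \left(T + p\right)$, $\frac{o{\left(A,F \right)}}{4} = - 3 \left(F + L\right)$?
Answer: $\frac{902764771}{378276758} \approx 2.3865$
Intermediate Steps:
$o{\left(A,F \right)} = 60 - 12 F$ ($o{\left(A,F \right)} = 4 \left(- 3 \left(F - 5\right)\right) = 4 \left(- 3 \left(-5 + F\right)\right) = 4 \left(15 - 3 F\right) = 60 - 12 F$)
$G{\left(p \right)} = -360 + 60 p$ ($G{\left(p \right)} = \left(60 - 0\right) \left(-6 + p\right) = \left(60 + 0\right) \left(-6 + p\right) = 60 \left(-6 + p\right) = -360 + 60 p$)
$\frac{45122}{17476} + \frac{G{\left(147 \right)}}{-43291} = \frac{45122}{17476} + \frac{-360 + 60 \cdot 147}{-43291} = 45122 \cdot \frac{1}{17476} + \left(-360 + 8820\right) \left(- \frac{1}{43291}\right) = \frac{22561}{8738} + 8460 \left(- \frac{1}{43291}\right) = \frac{22561}{8738} - \frac{8460}{43291} = \frac{902764771}{378276758}$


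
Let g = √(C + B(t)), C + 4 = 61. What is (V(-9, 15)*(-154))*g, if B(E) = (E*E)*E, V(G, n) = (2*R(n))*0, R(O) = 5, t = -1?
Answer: 0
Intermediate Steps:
C = 57 (C = -4 + 61 = 57)
V(G, n) = 0 (V(G, n) = (2*5)*0 = 10*0 = 0)
B(E) = E³ (B(E) = E²*E = E³)
g = 2*√14 (g = √(57 + (-1)³) = √(57 - 1) = √56 = 2*√14 ≈ 7.4833)
(V(-9, 15)*(-154))*g = (0*(-154))*(2*√14) = 0*(2*√14) = 0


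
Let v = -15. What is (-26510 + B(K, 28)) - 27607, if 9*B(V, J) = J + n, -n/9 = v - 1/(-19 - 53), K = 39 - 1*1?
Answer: -3895121/72 ≈ -54099.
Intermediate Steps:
K = 38 (K = 39 - 1 = 38)
n = 1079/8 (n = -9*(-15 - 1/(-19 - 53)) = -9*(-15 - 1/(-72)) = -9*(-15 - 1*(-1/72)) = -9*(-15 + 1/72) = -9*(-1079/72) = 1079/8 ≈ 134.88)
B(V, J) = 1079/72 + J/9 (B(V, J) = (J + 1079/8)/9 = (1079/8 + J)/9 = 1079/72 + J/9)
(-26510 + B(K, 28)) - 27607 = (-26510 + (1079/72 + (1/9)*28)) - 27607 = (-26510 + (1079/72 + 28/9)) - 27607 = (-26510 + 1303/72) - 27607 = -1907417/72 - 27607 = -3895121/72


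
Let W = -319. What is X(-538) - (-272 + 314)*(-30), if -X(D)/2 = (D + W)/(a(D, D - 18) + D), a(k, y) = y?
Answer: 688363/547 ≈ 1258.4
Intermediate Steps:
X(D) = -2*(-319 + D)/(-18 + 2*D) (X(D) = -2*(D - 319)/((D - 18) + D) = -2*(-319 + D)/((-18 + D) + D) = -2*(-319 + D)/(-18 + 2*D))
X(-538) - (-272 + 314)*(-30) = (319 - 1*(-538))/(-9 - 538) - (-272 + 314)*(-30) = (319 + 538)/(-547) - 42*(-30) = -1/547*857 - 1*(-1260) = -857/547 + 1260 = 688363/547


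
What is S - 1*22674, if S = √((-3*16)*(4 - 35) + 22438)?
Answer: -22674 + √23926 ≈ -22519.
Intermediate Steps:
S = √23926 (S = √(-48*(-31) + 22438) = √(1488 + 22438) = √23926 ≈ 154.68)
S - 1*22674 = √23926 - 1*22674 = √23926 - 22674 = -22674 + √23926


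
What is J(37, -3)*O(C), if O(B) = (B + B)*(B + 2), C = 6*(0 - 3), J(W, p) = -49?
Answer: -28224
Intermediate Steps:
C = -18 (C = 6*(-3) = -18)
O(B) = 2*B*(2 + B) (O(B) = (2*B)*(2 + B) = 2*B*(2 + B))
J(37, -3)*O(C) = -98*(-18)*(2 - 18) = -98*(-18)*(-16) = -49*576 = -28224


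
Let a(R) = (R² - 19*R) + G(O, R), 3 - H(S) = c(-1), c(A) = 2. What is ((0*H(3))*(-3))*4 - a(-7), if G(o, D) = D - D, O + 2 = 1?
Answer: -182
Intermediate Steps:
O = -1 (O = -2 + 1 = -1)
G(o, D) = 0
H(S) = 1 (H(S) = 3 - 1*2 = 3 - 2 = 1)
a(R) = R² - 19*R (a(R) = (R² - 19*R) + 0 = R² - 19*R)
((0*H(3))*(-3))*4 - a(-7) = ((0*1)*(-3))*4 - (-7)*(-19 - 7) = (0*(-3))*4 - (-7)*(-26) = 0*4 - 1*182 = 0 - 182 = -182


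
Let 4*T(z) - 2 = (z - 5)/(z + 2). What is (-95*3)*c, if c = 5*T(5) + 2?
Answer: -2565/2 ≈ -1282.5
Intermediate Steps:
T(z) = ½ + (-5 + z)/(4*(2 + z)) (T(z) = ½ + ((z - 5)/(z + 2))/4 = ½ + ((-5 + z)/(2 + z))/4 = ½ + (-5 + z)/(4*(2 + z)))
c = 9/2 (c = 5*((-1 + 3*5)/(4*(2 + 5))) + 2 = 5*((¼)*(-1 + 15)/7) + 2 = 5*((¼)*(⅐)*14) + 2 = 5*(½) + 2 = 5/2 + 2 = 9/2 ≈ 4.5000)
(-95*3)*c = -95*3*(9/2) = -19*15*(9/2) = -285*9/2 = -2565/2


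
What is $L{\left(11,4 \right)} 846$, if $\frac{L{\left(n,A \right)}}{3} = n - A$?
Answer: $17766$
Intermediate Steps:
$L{\left(n,A \right)} = - 3 A + 3 n$ ($L{\left(n,A \right)} = 3 \left(n - A\right) = - 3 A + 3 n$)
$L{\left(11,4 \right)} 846 = \left(\left(-3\right) 4 + 3 \cdot 11\right) 846 = \left(-12 + 33\right) 846 = 21 \cdot 846 = 17766$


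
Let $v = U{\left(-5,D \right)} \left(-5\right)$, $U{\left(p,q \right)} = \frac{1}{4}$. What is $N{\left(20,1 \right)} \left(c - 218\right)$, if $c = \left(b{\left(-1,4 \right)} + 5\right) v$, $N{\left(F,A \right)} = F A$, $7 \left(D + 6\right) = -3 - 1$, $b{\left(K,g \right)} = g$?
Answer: $-4585$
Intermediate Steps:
$D = - \frac{46}{7}$ ($D = -6 + \frac{-3 - 1}{7} = -6 + \frac{1}{7} \left(-4\right) = -6 - \frac{4}{7} = - \frac{46}{7} \approx -6.5714$)
$U{\left(p,q \right)} = \frac{1}{4}$
$N{\left(F,A \right)} = A F$
$v = - \frac{5}{4}$ ($v = \frac{1}{4} \left(-5\right) = - \frac{5}{4} \approx -1.25$)
$c = - \frac{45}{4}$ ($c = \left(4 + 5\right) \left(- \frac{5}{4}\right) = 9 \left(- \frac{5}{4}\right) = - \frac{45}{4} \approx -11.25$)
$N{\left(20,1 \right)} \left(c - 218\right) = 1 \cdot 20 \left(- \frac{45}{4} - 218\right) = 20 \left(- \frac{917}{4}\right) = -4585$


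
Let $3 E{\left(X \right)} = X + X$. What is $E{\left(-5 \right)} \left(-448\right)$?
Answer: $\frac{4480}{3} \approx 1493.3$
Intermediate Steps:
$E{\left(X \right)} = \frac{2 X}{3}$ ($E{\left(X \right)} = \frac{X + X}{3} = \frac{2 X}{3}$)
$E{\left(-5 \right)} \left(-448\right) = \frac{2}{3} \left(-5\right) \left(-448\right) = \left(- \frac{10}{3}\right) \left(-448\right) = \frac{4480}{3}$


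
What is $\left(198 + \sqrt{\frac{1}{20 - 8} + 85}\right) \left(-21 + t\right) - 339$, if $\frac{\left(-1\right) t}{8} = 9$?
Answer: $-18753 - \frac{31 \sqrt{3063}}{2} \approx -19611.0$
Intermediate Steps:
$t = -72$ ($t = \left(-8\right) 9 = -72$)
$\left(198 + \sqrt{\frac{1}{20 - 8} + 85}\right) \left(-21 + t\right) - 339 = \left(198 + \sqrt{\frac{1}{20 - 8} + 85}\right) \left(-21 - 72\right) - 339 = \left(198 + \sqrt{\frac{1}{12} + 85}\right) \left(-93\right) - 339 = \left(198 + \sqrt{\frac{1021}{12}}\right) \left(-93\right) - 339 = \left(198 + \frac{\sqrt{3063}}{6}\right) \left(-93\right) - 339 = \left(-18414 - \frac{31 \sqrt{3063}}{2}\right) - 339 = -18753 - \frac{31 \sqrt{3063}}{2}$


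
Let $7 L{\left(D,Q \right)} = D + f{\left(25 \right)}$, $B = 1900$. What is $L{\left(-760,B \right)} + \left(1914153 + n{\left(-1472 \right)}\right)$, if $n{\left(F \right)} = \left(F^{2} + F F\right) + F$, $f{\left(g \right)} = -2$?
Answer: $\frac{43722981}{7} \approx 6.2461 \cdot 10^{6}$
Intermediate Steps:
$n{\left(F \right)} = F + 2 F^{2}$ ($n{\left(F \right)} = \left(F^{2} + F^{2}\right) + F = 2 F^{2} + F = F + 2 F^{2}$)
$L{\left(D,Q \right)} = - \frac{2}{7} + \frac{D}{7}$ ($L{\left(D,Q \right)} = \frac{D - 2}{7} = \frac{-2 + D}{7} = - \frac{2}{7} + \frac{D}{7}$)
$L{\left(-760,B \right)} + \left(1914153 + n{\left(-1472 \right)}\right) = \left(- \frac{2}{7} + \frac{1}{7} \left(-760\right)\right) - \left(-1914153 + 1472 \left(1 + 2 \left(-1472\right)\right)\right) = \left(- \frac{2}{7} - \frac{760}{7}\right) - \left(-1914153 + 1472 \left(1 - 2944\right)\right) = - \frac{762}{7} + \left(1914153 - -4332096\right) = - \frac{762}{7} + \left(1914153 + 4332096\right) = - \frac{762}{7} + 6246249 = \frac{43722981}{7}$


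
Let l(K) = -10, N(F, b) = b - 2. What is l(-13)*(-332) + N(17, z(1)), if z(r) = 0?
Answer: 3318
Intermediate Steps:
N(F, b) = -2 + b
l(-13)*(-332) + N(17, z(1)) = -10*(-332) + (-2 + 0) = 3320 - 2 = 3318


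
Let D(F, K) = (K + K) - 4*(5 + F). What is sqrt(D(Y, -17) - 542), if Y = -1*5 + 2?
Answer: 2*I*sqrt(146) ≈ 24.166*I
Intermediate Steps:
Y = -3 (Y = -5 + 2 = -3)
D(F, K) = -20 - 4*F + 2*K (D(F, K) = 2*K + (-20 - 4*F) = -20 - 4*F + 2*K)
sqrt(D(Y, -17) - 542) = sqrt((-20 - 4*(-3) + 2*(-17)) - 542) = sqrt((-20 + 12 - 34) - 542) = sqrt(-42 - 542) = sqrt(-584) = 2*I*sqrt(146)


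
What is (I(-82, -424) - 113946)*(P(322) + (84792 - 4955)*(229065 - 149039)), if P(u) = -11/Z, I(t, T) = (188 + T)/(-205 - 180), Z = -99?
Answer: -2522523993598102666/3465 ≈ -7.2800e+14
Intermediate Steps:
I(t, T) = -188/385 - T/385 (I(t, T) = (188 + T)/(-385) = (188 + T)*(-1/385) = -188/385 - T/385)
P(u) = 1/9 (P(u) = -11/(-99) = -11*(-1/99) = 1/9)
(I(-82, -424) - 113946)*(P(322) + (84792 - 4955)*(229065 - 149039)) = ((-188/385 - 1/385*(-424)) - 113946)*(1/9 + (84792 - 4955)*(229065 - 149039)) = ((-188/385 + 424/385) - 113946)*(1/9 + 79837*80026) = (236/385 - 113946)*(1/9 + 6389035762) = -43868974/385*57501321859/9 = -2522523993598102666/3465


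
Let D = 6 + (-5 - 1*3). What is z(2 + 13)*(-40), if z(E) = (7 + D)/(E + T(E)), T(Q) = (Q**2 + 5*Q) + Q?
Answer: -20/33 ≈ -0.60606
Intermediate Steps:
T(Q) = Q**2 + 6*Q
D = -2 (D = 6 + (-5 - 3) = 6 - 8 = -2)
z(E) = 5/(E + E*(6 + E)) (z(E) = (7 - 2)/(E + E*(6 + E)) = 5/(E + E*(6 + E)))
z(2 + 13)*(-40) = (5/((2 + 13)*(7 + (2 + 13))))*(-40) = (5/(15*(7 + 15)))*(-40) = (5*(1/15)/22)*(-40) = (5*(1/15)*(1/22))*(-40) = (1/66)*(-40) = -20/33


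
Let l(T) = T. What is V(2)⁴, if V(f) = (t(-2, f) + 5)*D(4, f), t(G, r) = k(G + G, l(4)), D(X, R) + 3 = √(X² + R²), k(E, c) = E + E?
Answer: 126441 - 56376*√5 ≈ 380.43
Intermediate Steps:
k(E, c) = 2*E
D(X, R) = -3 + √(R² + X²) (D(X, R) = -3 + √(X² + R²) = -3 + √(R² + X²))
t(G, r) = 4*G (t(G, r) = 2*(G + G) = 2*(2*G) = 4*G)
V(f) = 9 - 3*√(16 + f²) (V(f) = (4*(-2) + 5)*(-3 + √(f² + 4²)) = (-8 + 5)*(-3 + √(f² + 16)) = -3*(-3 + √(16 + f²)) = 9 - 3*√(16 + f²))
V(2)⁴ = (9 - 3*√(16 + 2²))⁴ = (9 - 3*√(16 + 4))⁴ = (9 - 6*√5)⁴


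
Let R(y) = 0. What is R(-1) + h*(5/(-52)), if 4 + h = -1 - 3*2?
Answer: 55/52 ≈ 1.0577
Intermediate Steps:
h = -11 (h = -4 + (-1 - 3*2) = -4 + (-1 - 6) = -4 - 7 = -11)
R(-1) + h*(5/(-52)) = 0 - 55/(-52) = 0 - 55*(-1)/52 = 0 - 11*(-5/52) = 0 + 55/52 = 55/52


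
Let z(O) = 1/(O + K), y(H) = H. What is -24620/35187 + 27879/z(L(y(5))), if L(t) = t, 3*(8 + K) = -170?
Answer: -58531734209/35187 ≈ -1.6634e+6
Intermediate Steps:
K = -194/3 (K = -8 + (⅓)*(-170) = -8 - 170/3 = -194/3 ≈ -64.667)
z(O) = 1/(-194/3 + O) (z(O) = 1/(O - 194/3) = 1/(-194/3 + O))
-24620/35187 + 27879/z(L(y(5))) = -24620/35187 + 27879/((3/(-194 + 3*5))) = -24620*1/35187 + 27879/((3/(-194 + 15))) = -24620/35187 + 27879/((3/(-179))) = -24620/35187 + 27879/((3*(-1/179))) = -24620/35187 + 27879/(-3/179) = -24620/35187 + 27879*(-179/3) = -24620/35187 - 1663447 = -58531734209/35187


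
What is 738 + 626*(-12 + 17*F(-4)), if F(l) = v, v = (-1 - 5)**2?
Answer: 376338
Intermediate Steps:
v = 36 (v = (-6)**2 = 36)
F(l) = 36
738 + 626*(-12 + 17*F(-4)) = 738 + 626*(-12 + 17*36) = 738 + 626*(-12 + 612) = 738 + 626*600 = 738 + 375600 = 376338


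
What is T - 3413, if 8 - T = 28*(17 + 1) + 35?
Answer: -3944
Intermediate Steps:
T = -531 (T = 8 - (28*(17 + 1) + 35) = 8 - (28*18 + 35) = 8 - (504 + 35) = 8 - 1*539 = 8 - 539 = -531)
T - 3413 = -531 - 3413 = -3944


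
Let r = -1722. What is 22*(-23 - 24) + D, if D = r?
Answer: -2756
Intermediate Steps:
D = -1722
22*(-23 - 24) + D = 22*(-23 - 24) - 1722 = 22*(-47) - 1722 = -1034 - 1722 = -2756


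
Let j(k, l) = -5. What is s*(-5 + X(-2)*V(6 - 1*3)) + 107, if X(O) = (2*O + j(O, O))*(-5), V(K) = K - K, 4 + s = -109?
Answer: 672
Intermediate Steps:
s = -113 (s = -4 - 109 = -113)
V(K) = 0
X(O) = 25 - 10*O (X(O) = (2*O - 5)*(-5) = (-5 + 2*O)*(-5) = 25 - 10*O)
s*(-5 + X(-2)*V(6 - 1*3)) + 107 = -113*(-5 + (25 - 10*(-2))*0) + 107 = -113*(-5 + (25 + 20)*0) + 107 = -113*(-5 + 45*0) + 107 = -113*(-5 + 0) + 107 = -113*(-5) + 107 = 565 + 107 = 672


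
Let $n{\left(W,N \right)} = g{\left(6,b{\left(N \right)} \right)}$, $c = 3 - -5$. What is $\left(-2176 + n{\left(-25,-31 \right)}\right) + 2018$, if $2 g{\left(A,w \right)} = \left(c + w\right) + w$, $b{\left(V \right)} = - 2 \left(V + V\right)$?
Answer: $-30$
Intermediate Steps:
$b{\left(V \right)} = - 4 V$ ($b{\left(V \right)} = - 2 \cdot 2 V = - 4 V$)
$c = 8$ ($c = 3 + 5 = 8$)
$g{\left(A,w \right)} = 4 + w$ ($g{\left(A,w \right)} = \frac{\left(8 + w\right) + w}{2} = \frac{8 + 2 w}{2} = 4 + w$)
$n{\left(W,N \right)} = 4 - 4 N$
$\left(-2176 + n{\left(-25,-31 \right)}\right) + 2018 = \left(-2176 + \left(4 - -124\right)\right) + 2018 = \left(-2176 + \left(4 + 124\right)\right) + 2018 = \left(-2176 + 128\right) + 2018 = -2048 + 2018 = -30$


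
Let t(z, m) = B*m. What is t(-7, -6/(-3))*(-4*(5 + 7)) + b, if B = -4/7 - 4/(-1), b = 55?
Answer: -1919/7 ≈ -274.14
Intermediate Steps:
B = 24/7 (B = -4*⅐ - 4*(-1) = -4/7 + 4 = 24/7 ≈ 3.4286)
t(z, m) = 24*m/7
t(-7, -6/(-3))*(-4*(5 + 7)) + b = (24*(-6/(-3))/7)*(-4*(5 + 7)) + 55 = (24*(-6*(-⅓))/7)*(-4*12) + 55 = ((24/7)*2)*(-48) + 55 = (48/7)*(-48) + 55 = -2304/7 + 55 = -1919/7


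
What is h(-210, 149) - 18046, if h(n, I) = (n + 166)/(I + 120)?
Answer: -4854418/269 ≈ -18046.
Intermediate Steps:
h(n, I) = (166 + n)/(120 + I)
h(-210, 149) - 18046 = (166 - 210)/(120 + 149) - 18046 = -44/269 - 18046 = -4854418/269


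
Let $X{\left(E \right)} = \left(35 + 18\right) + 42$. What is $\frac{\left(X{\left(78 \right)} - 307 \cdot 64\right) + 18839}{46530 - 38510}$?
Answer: $- \frac{357}{4010} \approx -0.089027$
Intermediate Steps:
$X{\left(E \right)} = 95$ ($X{\left(E \right)} = 53 + 42 = 95$)
$\frac{\left(X{\left(78 \right)} - 307 \cdot 64\right) + 18839}{46530 - 38510} = \frac{\left(95 - 307 \cdot 64\right) + 18839}{46530 - 38510} = \frac{\left(95 - 19648\right) + 18839}{8020} = \left(\left(95 - 19648\right) + 18839\right) \frac{1}{8020} = \left(-19553 + 18839\right) \frac{1}{8020} = \left(-714\right) \frac{1}{8020} = - \frac{357}{4010}$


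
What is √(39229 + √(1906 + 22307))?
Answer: √(39229 + √24213) ≈ 198.46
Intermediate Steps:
√(39229 + √(1906 + 22307)) = √(39229 + √24213)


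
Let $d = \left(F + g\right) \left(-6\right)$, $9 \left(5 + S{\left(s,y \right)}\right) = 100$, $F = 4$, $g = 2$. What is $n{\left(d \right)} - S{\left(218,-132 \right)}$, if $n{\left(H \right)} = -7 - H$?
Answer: $\frac{206}{9} \approx 22.889$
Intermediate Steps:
$S{\left(s,y \right)} = \frac{55}{9}$ ($S{\left(s,y \right)} = -5 + \frac{1}{9} \cdot 100 = -5 + \frac{100}{9} = \frac{55}{9}$)
$d = -36$ ($d = \left(4 + 2\right) \left(-6\right) = 6 \left(-6\right) = -36$)
$n{\left(d \right)} - S{\left(218,-132 \right)} = \left(-7 - -36\right) - \frac{55}{9} = \left(-7 + 36\right) - \frac{55}{9} = 29 - \frac{55}{9} = \frac{206}{9}$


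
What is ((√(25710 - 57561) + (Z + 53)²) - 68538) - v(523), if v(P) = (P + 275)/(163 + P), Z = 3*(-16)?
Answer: -3357194/49 + 3*I*√3539 ≈ -68514.0 + 178.47*I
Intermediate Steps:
Z = -48
v(P) = (275 + P)/(163 + P)
((√(25710 - 57561) + (Z + 53)²) - 68538) - v(523) = ((√(25710 - 57561) + (-48 + 53)²) - 68538) - (275 + 523)/(163 + 523) = ((√(-31851) + 5²) - 68538) - 798/686 = ((3*I*√3539 + 25) - 68538) - 798/686 = ((25 + 3*I*√3539) - 68538) - 1*57/49 = (-68513 + 3*I*√3539) - 57/49 = -3357194/49 + 3*I*√3539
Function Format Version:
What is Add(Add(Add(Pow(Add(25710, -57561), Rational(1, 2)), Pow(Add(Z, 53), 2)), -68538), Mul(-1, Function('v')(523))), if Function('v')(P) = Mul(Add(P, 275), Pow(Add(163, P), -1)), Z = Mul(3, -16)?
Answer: Add(Rational(-3357194, 49), Mul(3, I, Pow(3539, Rational(1, 2)))) ≈ Add(-68514., Mul(178.47, I))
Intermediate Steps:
Z = -48
Function('v')(P) = Mul(Pow(Add(163, P), -1), Add(275, P)) (Function('v')(P) = Mul(Add(275, P), Pow(Add(163, P), -1)) = Mul(Pow(Add(163, P), -1), Add(275, P)))
Add(Add(Add(Pow(Add(25710, -57561), Rational(1, 2)), Pow(Add(Z, 53), 2)), -68538), Mul(-1, Function('v')(523))) = Add(Add(Add(Pow(Add(25710, -57561), Rational(1, 2)), Pow(Add(-48, 53), 2)), -68538), Mul(-1, Mul(Pow(Add(163, 523), -1), Add(275, 523)))) = Add(Add(Add(Pow(-31851, Rational(1, 2)), Pow(5, 2)), -68538), Mul(-1, Mul(Pow(686, -1), 798))) = Add(Add(Add(Mul(3, I, Pow(3539, Rational(1, 2))), 25), -68538), Mul(-1, Mul(Rational(1, 686), 798))) = Add(Add(Add(25, Mul(3, I, Pow(3539, Rational(1, 2)))), -68538), Mul(-1, Rational(57, 49))) = Add(Add(-68513, Mul(3, I, Pow(3539, Rational(1, 2)))), Rational(-57, 49)) = Add(Rational(-3357194, 49), Mul(3, I, Pow(3539, Rational(1, 2))))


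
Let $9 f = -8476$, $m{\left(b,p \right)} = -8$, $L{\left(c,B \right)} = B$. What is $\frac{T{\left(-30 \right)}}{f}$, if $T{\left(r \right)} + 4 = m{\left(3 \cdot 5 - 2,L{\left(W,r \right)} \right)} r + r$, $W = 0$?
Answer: $- \frac{927}{4238} \approx -0.21874$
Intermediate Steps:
$T{\left(r \right)} = -4 - 7 r$ ($T{\left(r \right)} = -4 + \left(- 8 r + r\right) = -4 - 7 r$)
$f = - \frac{8476}{9}$ ($f = \frac{1}{9} \left(-8476\right) = - \frac{8476}{9} \approx -941.78$)
$\frac{T{\left(-30 \right)}}{f} = \frac{-4 - -210}{- \frac{8476}{9}} = \left(-4 + 210\right) \left(- \frac{9}{8476}\right) = 206 \left(- \frac{9}{8476}\right) = - \frac{927}{4238}$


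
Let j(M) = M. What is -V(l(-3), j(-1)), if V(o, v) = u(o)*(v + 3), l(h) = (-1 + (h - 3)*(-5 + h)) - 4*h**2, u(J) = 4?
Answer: -8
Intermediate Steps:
l(h) = -1 - 4*h**2 + (-5 + h)*(-3 + h) (l(h) = (-1 + (-3 + h)*(-5 + h)) - 4*h**2 = (-1 + (-5 + h)*(-3 + h)) - 4*h**2 = -1 - 4*h**2 + (-5 + h)*(-3 + h))
V(o, v) = 12 + 4*v (V(o, v) = 4*(v + 3) = 4*(3 + v) = 12 + 4*v)
-V(l(-3), j(-1)) = -(12 + 4*(-1)) = -(12 - 4) = -1*8 = -8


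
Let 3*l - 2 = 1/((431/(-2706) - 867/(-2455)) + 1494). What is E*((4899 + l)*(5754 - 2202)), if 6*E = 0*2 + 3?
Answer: 86376531103391696/9926273617 ≈ 8.7018e+6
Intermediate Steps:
l = 19859190464/29778820851 (l = 2/3 + 1/(3*((431/(-2706) - 867/(-2455)) + 1494)) = 2/3 + 1/(3*((431*(-1/2706) - 867*(-1/2455)) + 1494)) = 2/3 + 1/(3*((-431/2706 + 867/2455) + 1494)) = 2/3 + 1/(3*(1287997/6643230 + 1494)) = 2/3 + 1/(3*(9926273617/6643230)) = 2/3 + (1/3)*(6643230/9926273617) = 2/3 + 2214410/9926273617 = 19859190464/29778820851 ≈ 0.66689)
E = 1/2 (E = (0*2 + 3)/6 = (0 + 3)/6 = (1/6)*3 = 1/2 ≈ 0.50000)
E*((4899 + l)*(5754 - 2202)) = ((4899 + 19859190464/29778820851)*(5754 - 2202))/2 = ((145906302539513/29778820851)*3552)/2 = (1/2)*(172753062206783392/9926273617) = 86376531103391696/9926273617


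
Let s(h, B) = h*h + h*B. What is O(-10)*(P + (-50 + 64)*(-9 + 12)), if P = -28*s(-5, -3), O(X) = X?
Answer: 10780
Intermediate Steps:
s(h, B) = h**2 + B*h
P = -1120 (P = -(-140)*(-3 - 5) = -(-140)*(-8) = -28*40 = -1120)
O(-10)*(P + (-50 + 64)*(-9 + 12)) = -10*(-1120 + (-50 + 64)*(-9 + 12)) = -10*(-1120 + 14*3) = -10*(-1120 + 42) = -10*(-1078) = 10780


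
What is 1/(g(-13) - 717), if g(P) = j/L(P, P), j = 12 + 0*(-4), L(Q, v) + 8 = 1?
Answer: -7/5031 ≈ -0.0013914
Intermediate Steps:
L(Q, v) = -7 (L(Q, v) = -8 + 1 = -7)
j = 12 (j = 12 + 0 = 12)
g(P) = -12/7 (g(P) = 12/(-7) = 12*(-⅐) = -12/7)
1/(g(-13) - 717) = 1/(-12/7 - 717) = 1/(-5031/7) = -7/5031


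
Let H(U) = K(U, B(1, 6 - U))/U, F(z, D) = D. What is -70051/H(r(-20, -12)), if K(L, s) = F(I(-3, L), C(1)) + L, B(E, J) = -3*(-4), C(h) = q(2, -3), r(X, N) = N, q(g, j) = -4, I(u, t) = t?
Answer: -210153/4 ≈ -52538.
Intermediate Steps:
C(h) = -4
B(E, J) = 12
K(L, s) = -4 + L
H(U) = (-4 + U)/U
-70051/H(r(-20, -12)) = -70051*(-12/(-4 - 12)) = -70051/((-1/12*(-16))) = -70051/4/3 = -70051*3/4 = -210153/4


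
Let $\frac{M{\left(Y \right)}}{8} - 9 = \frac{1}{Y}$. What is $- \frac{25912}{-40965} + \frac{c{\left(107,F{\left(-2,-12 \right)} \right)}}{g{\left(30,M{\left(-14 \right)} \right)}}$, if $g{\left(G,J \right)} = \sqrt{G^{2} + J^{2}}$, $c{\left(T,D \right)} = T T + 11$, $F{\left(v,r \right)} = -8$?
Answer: $\frac{25912}{40965} + \frac{8022 \sqrt{2941}}{2941} \approx 148.56$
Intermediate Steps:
$M{\left(Y \right)} = 72 + \frac{8}{Y}$
$c{\left(T,D \right)} = 11 + T^{2}$ ($c{\left(T,D \right)} = T^{2} + 11 = 11 + T^{2}$)
$- \frac{25912}{-40965} + \frac{c{\left(107,F{\left(-2,-12 \right)} \right)}}{g{\left(30,M{\left(-14 \right)} \right)}} = - \frac{25912}{-40965} + \frac{11 + 107^{2}}{\sqrt{30^{2} + \left(72 + \frac{8}{-14}\right)^{2}}} = \left(-25912\right) \left(- \frac{1}{40965}\right) + \frac{11 + 11449}{\sqrt{900 + \left(72 + 8 \left(- \frac{1}{14}\right)\right)^{2}}} = \frac{25912}{40965} + \frac{11460}{\sqrt{900 + \left(72 - \frac{4}{7}\right)^{2}}} = \frac{25912}{40965} + \frac{11460}{\sqrt{900 + \left(\frac{500}{7}\right)^{2}}} = \frac{25912}{40965} + \frac{11460}{\sqrt{900 + \frac{250000}{49}}} = \frac{25912}{40965} + \frac{11460}{\sqrt{\frac{294100}{49}}} = \frac{25912}{40965} + \frac{11460}{\frac{10}{7} \sqrt{2941}} = \frac{25912}{40965} + 11460 \frac{7 \sqrt{2941}}{29410} = \frac{25912}{40965} + \frac{8022 \sqrt{2941}}{2941}$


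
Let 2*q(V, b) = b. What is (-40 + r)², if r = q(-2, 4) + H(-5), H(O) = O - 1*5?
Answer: 2304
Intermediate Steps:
q(V, b) = b/2
H(O) = -5 + O (H(O) = O - 5 = -5 + O)
r = -8 (r = (½)*4 + (-5 - 5) = 2 - 10 = -8)
(-40 + r)² = (-40 - 8)² = (-48)² = 2304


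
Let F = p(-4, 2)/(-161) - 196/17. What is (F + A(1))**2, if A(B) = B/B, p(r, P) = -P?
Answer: 828576225/7491169 ≈ 110.61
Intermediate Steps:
A(B) = 1
F = -31522/2737 (F = -1*2/(-161) - 196/17 = -2*(-1/161) - 196*1/17 = 2/161 - 196/17 = -31522/2737 ≈ -11.517)
(F + A(1))**2 = (-31522/2737 + 1)**2 = (-28785/2737)**2 = 828576225/7491169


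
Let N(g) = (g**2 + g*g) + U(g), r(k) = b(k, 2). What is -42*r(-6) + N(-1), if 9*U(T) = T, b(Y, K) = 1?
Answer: -361/9 ≈ -40.111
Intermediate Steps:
r(k) = 1
U(T) = T/9
N(g) = 2*g**2 + g/9 (N(g) = (g**2 + g*g) + g/9 = (g**2 + g**2) + g/9 = 2*g**2 + g/9)
-42*r(-6) + N(-1) = -42*1 + (1/9)*(-1)*(1 + 18*(-1)) = -42 + (1/9)*(-1)*(1 - 18) = -42 + (1/9)*(-1)*(-17) = -42 + 17/9 = -361/9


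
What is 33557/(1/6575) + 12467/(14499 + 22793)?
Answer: 8228005271767/37292 ≈ 2.2064e+8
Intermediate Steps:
33557/(1/6575) + 12467/(14499 + 22793) = 33557/(1/6575) + 12467/37292 = 33557*6575 + 12467*(1/37292) = 220637275 + 12467/37292 = 8228005271767/37292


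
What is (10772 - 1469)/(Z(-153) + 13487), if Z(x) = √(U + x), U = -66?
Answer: 125469561/181899388 - 9303*I*√219/181899388 ≈ 0.68977 - 0.00075686*I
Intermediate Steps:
Z(x) = √(-66 + x)
(10772 - 1469)/(Z(-153) + 13487) = (10772 - 1469)/(√(-66 - 153) + 13487) = 9303/(√(-219) + 13487) = 9303/(I*√219 + 13487) = 9303/(13487 + I*√219)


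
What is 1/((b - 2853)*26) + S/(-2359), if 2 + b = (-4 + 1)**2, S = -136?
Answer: 10061097/174556564 ≈ 0.057638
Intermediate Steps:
b = 7 (b = -2 + (-4 + 1)**2 = -2 + (-3)**2 = -2 + 9 = 7)
1/((b - 2853)*26) + S/(-2359) = 1/((7 - 2853)*26) - 136/(-2359) = (1/26)/(-2846) - 136*(-1/2359) = -1/2846*1/26 + 136/2359 = -1/73996 + 136/2359 = 10061097/174556564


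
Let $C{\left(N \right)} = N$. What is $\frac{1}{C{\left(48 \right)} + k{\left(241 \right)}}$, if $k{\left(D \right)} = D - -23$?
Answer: $\frac{1}{312} \approx 0.0032051$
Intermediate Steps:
$k{\left(D \right)} = 23 + D$ ($k{\left(D \right)} = D + 23 = 23 + D$)
$\frac{1}{C{\left(48 \right)} + k{\left(241 \right)}} = \frac{1}{48 + \left(23 + 241\right)} = \frac{1}{48 + 264} = \frac{1}{312}$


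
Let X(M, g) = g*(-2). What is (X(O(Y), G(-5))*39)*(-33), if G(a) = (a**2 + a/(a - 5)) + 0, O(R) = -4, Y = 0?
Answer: 65637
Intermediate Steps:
G(a) = a**2 + a/(-5 + a) (G(a) = (a**2 + a/(-5 + a)) + 0 = a**2 + a/(-5 + a))
X(M, g) = -2*g
(X(O(Y), G(-5))*39)*(-33) = (-(-10)*(1 + (-5)**2 - 5*(-5))/(-5 - 5)*39)*(-33) = (-(-10)*(1 + 25 + 25)/(-10)*39)*(-33) = (-(-10)*(-1)*51/10*39)*(-33) = (-2*51/2*39)*(-33) = -51*39*(-33) = -1989*(-33) = 65637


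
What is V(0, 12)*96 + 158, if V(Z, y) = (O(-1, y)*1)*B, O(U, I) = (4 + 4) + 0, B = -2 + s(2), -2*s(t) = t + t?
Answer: -2914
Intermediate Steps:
s(t) = -t (s(t) = -(t + t)/2 = -t)
B = -4 (B = -2 - 1*2 = -2 - 2 = -4)
O(U, I) = 8 (O(U, I) = 8 + 0 = 8)
V(Z, y) = -32 (V(Z, y) = (8*1)*(-4) = 8*(-4) = -32)
V(0, 12)*96 + 158 = -32*96 + 158 = -3072 + 158 = -2914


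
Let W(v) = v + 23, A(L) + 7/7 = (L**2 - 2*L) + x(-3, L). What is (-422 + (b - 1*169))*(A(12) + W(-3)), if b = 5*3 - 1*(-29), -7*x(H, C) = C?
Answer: -525667/7 ≈ -75095.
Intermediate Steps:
x(H, C) = -C/7
A(L) = -1 + L**2 - 15*L/7 (A(L) = -1 + ((L**2 - 2*L) - L/7) = -1 + (L**2 - 15*L/7) = -1 + L**2 - 15*L/7)
b = 44 (b = 15 + 29 = 44)
W(v) = 23 + v
(-422 + (b - 1*169))*(A(12) + W(-3)) = (-422 + (44 - 1*169))*((-1 + 12**2 - 15/7*12) + (23 - 3)) = (-422 + (44 - 169))*((-1 + 144 - 180/7) + 20) = (-422 - 125)*(821/7 + 20) = -547*961/7 = -525667/7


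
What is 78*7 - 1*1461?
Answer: -915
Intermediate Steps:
78*7 - 1*1461 = 546 - 1461 = -915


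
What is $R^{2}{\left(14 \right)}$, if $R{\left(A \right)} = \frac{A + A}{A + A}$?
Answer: $1$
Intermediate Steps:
$R{\left(A \right)} = 1$ ($R{\left(A \right)} = \frac{2 A}{2 A} = 2 A \frac{1}{2 A} = 1$)
$R^{2}{\left(14 \right)} = 1^{2} = 1$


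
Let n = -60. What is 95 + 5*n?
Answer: -205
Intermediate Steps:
95 + 5*n = 95 + 5*(-60) = 95 - 300 = -205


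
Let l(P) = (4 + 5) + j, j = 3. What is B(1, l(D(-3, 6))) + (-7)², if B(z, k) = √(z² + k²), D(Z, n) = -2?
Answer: 49 + √145 ≈ 61.042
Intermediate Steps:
l(P) = 12 (l(P) = (4 + 5) + 3 = 9 + 3 = 12)
B(z, k) = √(k² + z²)
B(1, l(D(-3, 6))) + (-7)² = √(12² + 1²) + (-7)² = √(144 + 1) + 49 = √145 + 49 = 49 + √145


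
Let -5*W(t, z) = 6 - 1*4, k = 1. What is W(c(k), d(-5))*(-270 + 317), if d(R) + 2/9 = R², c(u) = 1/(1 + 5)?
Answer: -94/5 ≈ -18.800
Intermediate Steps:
c(u) = ⅙ (c(u) = 1/6 = ⅙)
d(R) = -2/9 + R²
W(t, z) = -⅖ (W(t, z) = -(6 - 1*4)/5 = -(6 - 4)/5 = -⅕*2 = -⅖)
W(c(k), d(-5))*(-270 + 317) = -2*(-270 + 317)/5 = -⅖*47 = -94/5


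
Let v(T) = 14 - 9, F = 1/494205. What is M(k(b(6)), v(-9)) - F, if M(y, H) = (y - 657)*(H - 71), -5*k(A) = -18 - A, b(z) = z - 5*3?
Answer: 4274201131/98841 ≈ 43243.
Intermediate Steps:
b(z) = -15 + z (b(z) = z - 15 = -15 + z)
F = 1/494205 ≈ 2.0235e-6
v(T) = 5
k(A) = 18/5 + A/5 (k(A) = -(-18 - A)/5 = 18/5 + A/5)
M(y, H) = (-657 + y)*(-71 + H)
M(k(b(6)), v(-9)) - F = (46647 - 657*5 - 71*(18/5 + (-15 + 6)/5) + 5*(18/5 + (-15 + 6)/5)) - 1*1/494205 = (46647 - 3285 - 71*(18/5 + (⅕)*(-9)) + 5*(18/5 + (⅕)*(-9))) - 1/494205 = (46647 - 3285 - 71*(18/5 - 9/5) + 5*(18/5 - 9/5)) - 1/494205 = (46647 - 3285 - 71*9/5 + 5*(9/5)) - 1/494205 = (46647 - 3285 - 639/5 + 9) - 1/494205 = 216216/5 - 1/494205 = 4274201131/98841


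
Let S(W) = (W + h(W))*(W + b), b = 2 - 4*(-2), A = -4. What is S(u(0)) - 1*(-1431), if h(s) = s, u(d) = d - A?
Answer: 1543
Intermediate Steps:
u(d) = 4 + d (u(d) = d - 1*(-4) = d + 4 = 4 + d)
b = 10 (b = 2 + 8 = 10)
S(W) = 2*W*(10 + W) (S(W) = (W + W)*(W + 10) = (2*W)*(10 + W) = 2*W*(10 + W))
S(u(0)) - 1*(-1431) = 2*(4 + 0)*(10 + (4 + 0)) - 1*(-1431) = 2*4*(10 + 4) + 1431 = 2*4*14 + 1431 = 112 + 1431 = 1543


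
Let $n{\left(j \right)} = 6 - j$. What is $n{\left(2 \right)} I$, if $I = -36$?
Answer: $-144$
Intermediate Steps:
$n{\left(2 \right)} I = \left(6 - 2\right) \left(-36\right) = 4 \left(-36\right) = -144$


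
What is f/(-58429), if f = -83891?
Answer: 83891/58429 ≈ 1.4358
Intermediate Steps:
f/(-58429) = -83891/(-58429) = -83891*(-1/58429) = 83891/58429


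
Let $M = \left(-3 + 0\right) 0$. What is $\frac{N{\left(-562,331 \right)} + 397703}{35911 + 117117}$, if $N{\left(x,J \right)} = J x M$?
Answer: $\frac{397703}{153028} \approx 2.5989$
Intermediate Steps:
$M = 0$ ($M = \left(-3\right) 0 = 0$)
$N{\left(x,J \right)} = 0$ ($N{\left(x,J \right)} = J x 0 = 0$)
$\frac{N{\left(-562,331 \right)} + 397703}{35911 + 117117} = \frac{0 + 397703}{35911 + 117117} = \frac{397703}{153028}$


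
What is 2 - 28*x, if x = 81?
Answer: -2266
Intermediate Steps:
2 - 28*x = 2 - 28*81 = 2 - 2268 = -2266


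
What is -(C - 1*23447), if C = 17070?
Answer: 6377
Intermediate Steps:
-(C - 1*23447) = -(17070 - 1*23447) = -(17070 - 23447) = -1*(-6377) = 6377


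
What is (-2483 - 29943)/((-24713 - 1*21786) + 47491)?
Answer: -523/16 ≈ -32.688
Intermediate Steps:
(-2483 - 29943)/((-24713 - 1*21786) + 47491) = -32426/((-24713 - 21786) + 47491) = -32426/(-46499 + 47491) = -32426/992 = -32426*1/992 = -523/16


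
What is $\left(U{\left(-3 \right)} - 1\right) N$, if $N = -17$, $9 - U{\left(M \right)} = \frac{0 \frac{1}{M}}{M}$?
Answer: $-136$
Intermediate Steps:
$U{\left(M \right)} = 9$ ($U{\left(M \right)} = 9 - \frac{0 \frac{1}{M}}{M} = 9 - \frac{0}{M} = 9 - 0 = 9 + 0 = 9$)
$\left(U{\left(-3 \right)} - 1\right) N = \left(9 - 1\right) \left(-17\right) = 8 \left(-17\right) = -136$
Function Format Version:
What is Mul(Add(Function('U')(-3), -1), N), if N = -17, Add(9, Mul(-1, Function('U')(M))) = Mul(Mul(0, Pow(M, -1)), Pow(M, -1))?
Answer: -136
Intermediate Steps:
Function('U')(M) = 9 (Function('U')(M) = Add(9, Mul(-1, Mul(Mul(0, Pow(M, -1)), Pow(M, -1)))) = Add(9, Mul(-1, Mul(0, Pow(M, -1)))) = Add(9, Mul(-1, 0)) = Add(9, 0) = 9)
Mul(Add(Function('U')(-3), -1), N) = Mul(Add(9, -1), -17) = Mul(8, -17) = -136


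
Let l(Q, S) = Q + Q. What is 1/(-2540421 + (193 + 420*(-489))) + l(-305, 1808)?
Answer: -1674820881/2745608 ≈ -610.00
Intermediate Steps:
l(Q, S) = 2*Q
1/(-2540421 + (193 + 420*(-489))) + l(-305, 1808) = 1/(-2540421 + (193 + 420*(-489))) + 2*(-305) = 1/(-2540421 + (193 - 205380)) - 610 = 1/(-2540421 - 205187) - 610 = 1/(-2745608) - 610 = -1/2745608 - 610 = -1674820881/2745608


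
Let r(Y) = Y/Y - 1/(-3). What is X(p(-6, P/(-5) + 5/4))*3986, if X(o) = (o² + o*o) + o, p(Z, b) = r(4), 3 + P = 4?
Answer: 175384/9 ≈ 19487.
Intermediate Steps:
P = 1 (P = -3 + 4 = 1)
r(Y) = 4/3 (r(Y) = 1 - 1*(-⅓) = 1 + ⅓ = 4/3)
p(Z, b) = 4/3
X(o) = o + 2*o² (X(o) = (o² + o²) + o = 2*o² + o = o + 2*o²)
X(p(-6, P/(-5) + 5/4))*3986 = (4*(1 + 2*(4/3))/3)*3986 = (4*(1 + 8/3)/3)*3986 = ((4/3)*(11/3))*3986 = (44/9)*3986 = 175384/9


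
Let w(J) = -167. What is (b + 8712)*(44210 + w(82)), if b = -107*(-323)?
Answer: 1905872739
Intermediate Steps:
b = 34561
(b + 8712)*(44210 + w(82)) = (34561 + 8712)*(44210 - 167) = 43273*44043 = 1905872739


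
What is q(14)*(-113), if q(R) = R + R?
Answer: -3164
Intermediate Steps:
q(R) = 2*R
q(14)*(-113) = (2*14)*(-113) = 28*(-113) = -3164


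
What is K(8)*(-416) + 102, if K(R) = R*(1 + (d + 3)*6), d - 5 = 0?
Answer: -162970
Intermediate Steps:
d = 5 (d = 5 + 0 = 5)
K(R) = 49*R (K(R) = R*(1 + (5 + 3)*6) = R*(1 + 8*6) = R*(1 + 48) = R*49 = 49*R)
K(8)*(-416) + 102 = (49*8)*(-416) + 102 = 392*(-416) + 102 = -163072 + 102 = -162970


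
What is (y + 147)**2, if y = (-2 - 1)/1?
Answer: 20736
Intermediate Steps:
y = -3 (y = -3*1 = -3)
(y + 147)**2 = (-3 + 147)**2 = 144**2 = 20736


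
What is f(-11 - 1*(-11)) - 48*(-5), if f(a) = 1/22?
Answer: 5281/22 ≈ 240.05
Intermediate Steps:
f(a) = 1/22
f(-11 - 1*(-11)) - 48*(-5) = 1/22 - 48*(-5) = 1/22 - 1*(-240) = 1/22 + 240 = 5281/22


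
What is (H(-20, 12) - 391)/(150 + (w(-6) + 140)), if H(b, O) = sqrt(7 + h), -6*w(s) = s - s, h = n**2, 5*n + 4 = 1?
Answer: -391/290 + sqrt(46)/725 ≈ -1.3389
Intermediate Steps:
n = -3/5 (n = -4/5 + (1/5)*1 = -4/5 + 1/5 = -3/5 ≈ -0.60000)
h = 9/25 (h = (-3/5)**2 = 9/25 ≈ 0.36000)
w(s) = 0 (w(s) = -(s - s)/6 = -1/6*0 = 0)
H(b, O) = 2*sqrt(46)/5 (H(b, O) = sqrt(7 + 9/25) = sqrt(184/25) = 2*sqrt(46)/5)
(H(-20, 12) - 391)/(150 + (w(-6) + 140)) = (2*sqrt(46)/5 - 391)/(150 + (0 + 140)) = (-391 + 2*sqrt(46)/5)/(150 + 140) = (-391 + 2*sqrt(46)/5)/290 = (-391 + 2*sqrt(46)/5)*(1/290) = -391/290 + sqrt(46)/725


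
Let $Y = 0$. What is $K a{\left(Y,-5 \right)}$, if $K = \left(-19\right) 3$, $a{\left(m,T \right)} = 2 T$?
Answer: $570$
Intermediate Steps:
$K = -57$
$K a{\left(Y,-5 \right)} = - 57 \cdot 2 \left(-5\right) = \left(-57\right) \left(-10\right) = 570$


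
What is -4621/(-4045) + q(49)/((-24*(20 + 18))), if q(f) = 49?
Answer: 4016147/3689040 ≈ 1.0887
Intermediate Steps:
-4621/(-4045) + q(49)/((-24*(20 + 18))) = -4621/(-4045) + 49/((-24*(20 + 18))) = -4621*(-1/4045) + 49/((-24*38)) = 4621/4045 + 49/(-912) = 4621/4045 + 49*(-1/912) = 4621/4045 - 49/912 = 4016147/3689040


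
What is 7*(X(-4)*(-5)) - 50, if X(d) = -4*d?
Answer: -610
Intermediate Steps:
7*(X(-4)*(-5)) - 50 = 7*(-4*(-4)*(-5)) - 50 = 7*(16*(-5)) - 50 = 7*(-80) - 50 = -560 - 50 = -610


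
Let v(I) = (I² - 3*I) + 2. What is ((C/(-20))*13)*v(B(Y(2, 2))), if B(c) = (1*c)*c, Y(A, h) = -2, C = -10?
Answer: 39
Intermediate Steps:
B(c) = c² (B(c) = c*c = c²)
v(I) = 2 + I² - 3*I
((C/(-20))*13)*v(B(Y(2, 2))) = (-10/(-20)*13)*(2 + ((-2)²)² - 3*(-2)²) = (-10*(-1/20)*13)*(2 + 4² - 3*4) = ((½)*13)*(2 + 16 - 12) = (13/2)*6 = 39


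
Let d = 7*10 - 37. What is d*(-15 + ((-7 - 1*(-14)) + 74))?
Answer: 2178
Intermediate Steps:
d = 33 (d = 70 - 37 = 33)
d*(-15 + ((-7 - 1*(-14)) + 74)) = 33*(-15 + ((-7 - 1*(-14)) + 74)) = 33*(-15 + ((-7 + 14) + 74)) = 33*(-15 + (7 + 74)) = 33*(-15 + 81) = 33*66 = 2178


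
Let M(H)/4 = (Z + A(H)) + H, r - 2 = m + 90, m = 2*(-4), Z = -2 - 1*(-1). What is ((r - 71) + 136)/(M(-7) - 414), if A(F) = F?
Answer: -149/474 ≈ -0.31435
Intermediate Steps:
Z = -1 (Z = -2 + 1 = -1)
m = -8
r = 84 (r = 2 + (-8 + 90) = 2 + 82 = 84)
M(H) = -4 + 8*H (M(H) = 4*((-1 + H) + H) = 4*(-1 + 2*H) = -4 + 8*H)
((r - 71) + 136)/(M(-7) - 414) = ((84 - 71) + 136)/((-4 + 8*(-7)) - 414) = (13 + 136)/((-4 - 56) - 414) = 149/(-60 - 414) = 149/(-474) = 149*(-1/474) = -149/474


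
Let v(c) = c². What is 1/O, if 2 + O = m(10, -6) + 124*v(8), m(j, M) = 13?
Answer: 1/7947 ≈ 0.00012583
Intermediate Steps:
O = 7947 (O = -2 + (13 + 124*8²) = -2 + (13 + 124*64) = -2 + (13 + 7936) = -2 + 7949 = 7947)
1/O = 1/7947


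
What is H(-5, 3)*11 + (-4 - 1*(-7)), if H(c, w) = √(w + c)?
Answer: 3 + 11*I*√2 ≈ 3.0 + 15.556*I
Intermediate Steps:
H(c, w) = √(c + w)
H(-5, 3)*11 + (-4 - 1*(-7)) = √(-5 + 3)*11 + (-4 - 1*(-7)) = √(-2)*11 + (-4 + 7) = (I*√2)*11 + 3 = 11*I*√2 + 3 = 3 + 11*I*√2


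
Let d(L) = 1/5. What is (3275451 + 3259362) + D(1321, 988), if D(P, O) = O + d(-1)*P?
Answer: 32680326/5 ≈ 6.5361e+6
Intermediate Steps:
d(L) = ⅕
D(P, O) = O + P/5
(3275451 + 3259362) + D(1321, 988) = (3275451 + 3259362) + (988 + (⅕)*1321) = 6534813 + (988 + 1321/5) = 6534813 + 6261/5 = 32680326/5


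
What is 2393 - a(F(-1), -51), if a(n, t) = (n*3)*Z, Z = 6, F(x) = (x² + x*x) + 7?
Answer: 2231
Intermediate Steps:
F(x) = 7 + 2*x² (F(x) = (x² + x²) + 7 = 2*x² + 7 = 7 + 2*x²)
a(n, t) = 18*n (a(n, t) = (n*3)*6 = (3*n)*6 = 18*n)
2393 - a(F(-1), -51) = 2393 - 18*(7 + 2*(-1)²) = 2393 - 18*(7 + 2*1) = 2393 - 18*(7 + 2) = 2393 - 18*9 = 2393 - 1*162 = 2393 - 162 = 2231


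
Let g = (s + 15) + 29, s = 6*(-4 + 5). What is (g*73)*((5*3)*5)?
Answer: 273750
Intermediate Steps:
s = 6 (s = 6*1 = 6)
g = 50 (g = (6 + 15) + 29 = 21 + 29 = 50)
(g*73)*((5*3)*5) = (50*73)*((5*3)*5) = 3650*(15*5) = 3650*75 = 273750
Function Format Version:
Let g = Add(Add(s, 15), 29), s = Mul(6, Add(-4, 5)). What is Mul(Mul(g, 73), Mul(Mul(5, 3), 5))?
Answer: 273750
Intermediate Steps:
s = 6 (s = Mul(6, 1) = 6)
g = 50 (g = Add(Add(6, 15), 29) = Add(21, 29) = 50)
Mul(Mul(g, 73), Mul(Mul(5, 3), 5)) = Mul(Mul(50, 73), Mul(Mul(5, 3), 5)) = Mul(3650, Mul(15, 5)) = Mul(3650, 75) = 273750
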